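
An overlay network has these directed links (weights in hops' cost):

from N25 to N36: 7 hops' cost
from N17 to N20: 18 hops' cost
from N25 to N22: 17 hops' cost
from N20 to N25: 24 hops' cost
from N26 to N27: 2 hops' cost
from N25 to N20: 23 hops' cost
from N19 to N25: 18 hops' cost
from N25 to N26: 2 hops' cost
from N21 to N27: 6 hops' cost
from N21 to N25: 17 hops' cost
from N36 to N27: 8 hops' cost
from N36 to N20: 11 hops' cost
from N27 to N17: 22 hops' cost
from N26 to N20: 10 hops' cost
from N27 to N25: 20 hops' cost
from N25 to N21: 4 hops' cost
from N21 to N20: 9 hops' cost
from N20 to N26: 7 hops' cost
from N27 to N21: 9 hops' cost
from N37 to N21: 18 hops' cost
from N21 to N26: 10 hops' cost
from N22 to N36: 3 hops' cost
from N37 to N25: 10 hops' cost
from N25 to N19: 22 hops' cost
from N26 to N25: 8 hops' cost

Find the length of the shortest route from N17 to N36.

40 hops' cost

Settle nodes by increasing distance from N17:
N17: 0
N20: 18  (via N17)
N26: 25  (via N20)
N27: 27  (via N26)
N25: 33  (via N26)
N21: 36  (via N27)
N36: 40  (via N25)
Shortest route: N17–N20–N26–N25–N36 = 40 hops' cost.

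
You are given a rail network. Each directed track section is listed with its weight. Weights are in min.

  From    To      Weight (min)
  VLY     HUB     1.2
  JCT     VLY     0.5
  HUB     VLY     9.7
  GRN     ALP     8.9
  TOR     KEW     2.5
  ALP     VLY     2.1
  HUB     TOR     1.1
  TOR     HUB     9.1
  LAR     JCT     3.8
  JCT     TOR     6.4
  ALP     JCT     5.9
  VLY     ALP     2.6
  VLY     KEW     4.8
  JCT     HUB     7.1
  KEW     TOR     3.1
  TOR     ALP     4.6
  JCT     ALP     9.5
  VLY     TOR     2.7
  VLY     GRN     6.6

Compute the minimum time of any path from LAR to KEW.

Settle nodes by increasing distance from LAR:
LAR: 0
JCT: 3.8  (via LAR)
VLY: 4.3  (via JCT)
HUB: 5.5  (via VLY)
TOR: 6.6  (via HUB)
ALP: 6.9  (via VLY)
KEW: 9.1  (via VLY)
Shortest route: LAR–JCT–VLY–KEW = 9.1 min.

9.1 min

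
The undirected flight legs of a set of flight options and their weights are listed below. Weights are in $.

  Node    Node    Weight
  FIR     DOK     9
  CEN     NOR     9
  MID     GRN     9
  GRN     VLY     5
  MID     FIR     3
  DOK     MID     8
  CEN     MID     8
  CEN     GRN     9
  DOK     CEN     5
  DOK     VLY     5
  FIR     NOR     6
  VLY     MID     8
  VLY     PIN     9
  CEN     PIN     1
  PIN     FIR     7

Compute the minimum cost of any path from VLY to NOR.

Shortest distances from VLY:
VLY: 0
GRN: 5  (via VLY)
DOK: 5  (via VLY)
MID: 8  (via VLY)
PIN: 9  (via VLY)
CEN: 10  (via DOK)
FIR: 11  (via MID)
NOR: 17  (via FIR)
Shortest route: VLY → MID → FIR → NOR = $17.

$17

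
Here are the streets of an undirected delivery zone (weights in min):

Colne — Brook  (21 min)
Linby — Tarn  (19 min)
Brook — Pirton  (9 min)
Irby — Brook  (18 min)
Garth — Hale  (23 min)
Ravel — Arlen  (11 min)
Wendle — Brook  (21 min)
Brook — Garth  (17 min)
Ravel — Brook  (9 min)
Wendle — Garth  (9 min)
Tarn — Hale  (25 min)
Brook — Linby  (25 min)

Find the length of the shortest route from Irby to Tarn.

62 min

Candidate routes:
Irby → Brook → Linby → Tarn: 18+25+19 = 62
Irby → Brook → Wendle → Garth → Hale → Tarn: 18+21+9+23+25 = 96
Irby → Brook → Garth → Hale → Tarn: 18+17+23+25 = 83
The minimum is 62 min via Irby → Brook → Linby → Tarn.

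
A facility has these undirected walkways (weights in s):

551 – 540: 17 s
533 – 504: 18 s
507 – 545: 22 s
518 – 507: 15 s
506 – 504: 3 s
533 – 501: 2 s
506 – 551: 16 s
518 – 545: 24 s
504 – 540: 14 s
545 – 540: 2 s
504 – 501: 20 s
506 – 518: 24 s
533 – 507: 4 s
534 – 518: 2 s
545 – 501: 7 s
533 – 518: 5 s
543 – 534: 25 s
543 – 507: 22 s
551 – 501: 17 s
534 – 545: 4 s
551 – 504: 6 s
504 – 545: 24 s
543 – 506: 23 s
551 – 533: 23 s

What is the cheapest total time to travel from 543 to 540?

Shortest distances from 543:
543: 0
507: 22  (via 543)
506: 23  (via 543)
534: 25  (via 543)
504: 26  (via 506)
533: 26  (via 507)
518: 27  (via 534)
501: 28  (via 533)
545: 29  (via 534)
540: 31  (via 545)
Shortest route: 543–534–545–540 = 31 s.

31 s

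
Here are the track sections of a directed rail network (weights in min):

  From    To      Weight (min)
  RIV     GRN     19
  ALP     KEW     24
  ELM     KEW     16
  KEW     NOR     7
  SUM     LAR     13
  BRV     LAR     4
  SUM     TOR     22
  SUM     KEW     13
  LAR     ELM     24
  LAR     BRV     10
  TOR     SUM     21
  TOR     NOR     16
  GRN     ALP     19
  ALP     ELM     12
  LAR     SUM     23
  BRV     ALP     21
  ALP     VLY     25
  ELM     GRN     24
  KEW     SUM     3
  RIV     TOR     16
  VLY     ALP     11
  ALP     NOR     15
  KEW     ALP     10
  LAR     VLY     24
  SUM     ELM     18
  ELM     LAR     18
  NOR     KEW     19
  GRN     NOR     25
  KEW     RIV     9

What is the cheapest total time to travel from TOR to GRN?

Enumerating some paths:
TOR–NOR–KEW–RIV–GRN: 16+19+9+19 = 63
TOR–SUM–KEW–RIV–GRN: 21+13+9+19 = 62
The minimum is 62 min via TOR–SUM–KEW–RIV–GRN.

62 min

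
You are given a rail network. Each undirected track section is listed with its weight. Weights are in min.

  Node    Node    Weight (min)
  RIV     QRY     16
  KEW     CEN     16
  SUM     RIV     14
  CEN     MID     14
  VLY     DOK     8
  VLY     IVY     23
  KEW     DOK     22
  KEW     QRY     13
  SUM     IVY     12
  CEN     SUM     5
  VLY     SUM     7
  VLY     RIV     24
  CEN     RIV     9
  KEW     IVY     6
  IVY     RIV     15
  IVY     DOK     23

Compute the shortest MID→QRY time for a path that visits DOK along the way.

69 min

Shortest MID→DOK: MID–CEN–SUM–VLY–DOK = 34
Best DOK to QRY: DOK–KEW–QRY costing 35
Total via DOK: 34 + 35 = 69 min.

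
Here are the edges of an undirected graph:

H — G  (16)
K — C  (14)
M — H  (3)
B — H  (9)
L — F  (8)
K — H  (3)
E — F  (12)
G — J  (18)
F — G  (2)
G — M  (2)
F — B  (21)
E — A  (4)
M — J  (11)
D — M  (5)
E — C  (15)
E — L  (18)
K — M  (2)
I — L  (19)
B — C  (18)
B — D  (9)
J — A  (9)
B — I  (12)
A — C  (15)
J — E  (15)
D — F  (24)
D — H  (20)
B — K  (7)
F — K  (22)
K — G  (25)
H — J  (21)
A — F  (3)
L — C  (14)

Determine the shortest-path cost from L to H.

15

Compare a few routes:
L - F - G - M - K - H: 8+2+2+2+3 = 17
L - F - G - H: 8+2+16 = 26
L - F - G - M - K - B - H: 8+2+2+2+7+9 = 30
L - F - G - M - H: 8+2+2+3 = 15
Cheapest is L - F - G - M - H at 15.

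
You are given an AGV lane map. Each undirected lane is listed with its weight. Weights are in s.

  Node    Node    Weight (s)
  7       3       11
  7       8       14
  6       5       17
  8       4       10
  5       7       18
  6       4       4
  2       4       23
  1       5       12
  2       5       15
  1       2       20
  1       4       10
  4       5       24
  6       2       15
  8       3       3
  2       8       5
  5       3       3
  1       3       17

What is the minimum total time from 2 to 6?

Enumerating some paths:
2 - 4 - 6: 23+4 = 27
2 - 6: 15 = 15
2 - 8 - 3 - 5 - 6: 5+3+3+17 = 28
2 - 8 - 4 - 6: 5+10+4 = 19
Cheapest is 2 - 6 at 15 s.

15 s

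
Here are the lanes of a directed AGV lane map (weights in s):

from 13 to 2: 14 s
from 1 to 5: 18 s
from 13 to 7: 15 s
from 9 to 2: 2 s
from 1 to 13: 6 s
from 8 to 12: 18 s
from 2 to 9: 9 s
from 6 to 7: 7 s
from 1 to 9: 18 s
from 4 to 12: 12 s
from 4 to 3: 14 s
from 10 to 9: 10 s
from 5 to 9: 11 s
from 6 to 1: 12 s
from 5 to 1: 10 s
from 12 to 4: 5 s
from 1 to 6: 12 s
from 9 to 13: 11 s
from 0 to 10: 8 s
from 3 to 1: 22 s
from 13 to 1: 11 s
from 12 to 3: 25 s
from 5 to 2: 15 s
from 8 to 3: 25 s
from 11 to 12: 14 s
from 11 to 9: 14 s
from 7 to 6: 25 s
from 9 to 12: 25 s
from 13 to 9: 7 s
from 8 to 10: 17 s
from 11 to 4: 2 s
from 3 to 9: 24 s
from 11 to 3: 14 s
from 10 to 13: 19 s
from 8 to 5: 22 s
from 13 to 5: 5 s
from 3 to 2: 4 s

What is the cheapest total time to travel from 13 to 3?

Shortest distances from 13:
13: 0
5: 5  (via 13)
9: 7  (via 13)
2: 9  (via 9)
1: 11  (via 13)
7: 15  (via 13)
6: 23  (via 1)
12: 32  (via 9)
4: 37  (via 12)
3: 51  (via 4)
Shortest route: 13 → 9 → 12 → 4 → 3 = 51 s.

51 s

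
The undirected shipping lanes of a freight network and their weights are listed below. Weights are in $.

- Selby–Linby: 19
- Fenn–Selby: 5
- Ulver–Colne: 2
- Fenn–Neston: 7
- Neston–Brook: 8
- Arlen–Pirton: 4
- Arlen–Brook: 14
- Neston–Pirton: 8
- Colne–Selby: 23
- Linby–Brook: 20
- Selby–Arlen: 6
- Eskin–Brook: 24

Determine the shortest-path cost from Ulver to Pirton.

$35

Running Dijkstra from Ulver:
Ulver: 0
Colne: 2  (via Ulver)
Selby: 25  (via Colne)
Fenn: 30  (via Selby)
Arlen: 31  (via Selby)
Pirton: 35  (via Arlen)
Shortest route: Ulver–Colne–Selby–Arlen–Pirton = $35.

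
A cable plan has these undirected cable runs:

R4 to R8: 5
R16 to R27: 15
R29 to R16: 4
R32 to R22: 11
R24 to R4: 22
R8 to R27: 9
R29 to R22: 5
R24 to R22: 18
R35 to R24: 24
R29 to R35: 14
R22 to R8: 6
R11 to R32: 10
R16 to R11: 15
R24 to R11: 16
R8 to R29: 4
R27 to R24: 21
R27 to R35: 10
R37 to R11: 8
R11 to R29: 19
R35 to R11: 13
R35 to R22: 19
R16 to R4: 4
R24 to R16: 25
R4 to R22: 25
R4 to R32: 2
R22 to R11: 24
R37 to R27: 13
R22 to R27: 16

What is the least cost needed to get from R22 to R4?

11

Compare a few routes:
R22 → R8 → R4: 6+5 = 11
R22 → R32 → R4: 11+2 = 13
R22 → R29 → R16 → R4: 5+4+4 = 13
Cheapest is R22 → R8 → R4 at 11.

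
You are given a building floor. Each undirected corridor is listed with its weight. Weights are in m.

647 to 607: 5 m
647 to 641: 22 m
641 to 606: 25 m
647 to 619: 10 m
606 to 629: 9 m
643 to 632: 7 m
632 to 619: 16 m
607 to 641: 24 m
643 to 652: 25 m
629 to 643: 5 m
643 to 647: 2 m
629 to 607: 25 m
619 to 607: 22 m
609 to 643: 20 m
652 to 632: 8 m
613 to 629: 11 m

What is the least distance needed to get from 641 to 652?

39 m

Settle nodes by increasing distance from 641:
641: 0
647: 22  (via 641)
643: 24  (via 647)
607: 24  (via 641)
606: 25  (via 641)
629: 29  (via 643)
632: 31  (via 643)
619: 32  (via 647)
652: 39  (via 632)
Shortest route: 641 → 647 → 643 → 632 → 652 = 39 m.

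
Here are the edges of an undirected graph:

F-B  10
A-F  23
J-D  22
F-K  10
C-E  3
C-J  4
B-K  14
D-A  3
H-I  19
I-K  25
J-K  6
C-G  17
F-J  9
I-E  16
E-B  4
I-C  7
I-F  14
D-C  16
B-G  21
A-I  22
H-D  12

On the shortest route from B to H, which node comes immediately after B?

Candidate routes:
B → E → C → I → H: 4+3+7+19 = 33
B → E → C → D → H: 4+3+16+12 = 35
B → E → I → H: 4+16+19 = 39
Cheapest is B → E → C → I → H at 33.
So from B the first move is to E.

E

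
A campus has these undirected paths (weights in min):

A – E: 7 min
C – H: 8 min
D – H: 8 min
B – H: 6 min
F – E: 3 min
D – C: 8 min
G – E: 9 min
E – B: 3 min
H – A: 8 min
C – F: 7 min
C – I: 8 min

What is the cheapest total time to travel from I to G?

Shortest distances from I:
I: 0
C: 8  (via I)
F: 15  (via C)
D: 16  (via C)
H: 16  (via C)
E: 18  (via F)
B: 21  (via E)
A: 24  (via H)
G: 27  (via E)
Shortest route: I–C–F–E–G = 27 min.

27 min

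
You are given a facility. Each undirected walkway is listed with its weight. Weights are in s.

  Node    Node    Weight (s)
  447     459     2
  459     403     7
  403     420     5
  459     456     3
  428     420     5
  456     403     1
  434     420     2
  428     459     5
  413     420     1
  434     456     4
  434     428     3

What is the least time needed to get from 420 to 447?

Shortest distances from 420:
420: 0
413: 1  (via 420)
434: 2  (via 420)
428: 5  (via 420)
403: 5  (via 420)
456: 6  (via 434)
459: 9  (via 456)
447: 11  (via 459)
Shortest route: 420–434–456–459–447 = 11 s.

11 s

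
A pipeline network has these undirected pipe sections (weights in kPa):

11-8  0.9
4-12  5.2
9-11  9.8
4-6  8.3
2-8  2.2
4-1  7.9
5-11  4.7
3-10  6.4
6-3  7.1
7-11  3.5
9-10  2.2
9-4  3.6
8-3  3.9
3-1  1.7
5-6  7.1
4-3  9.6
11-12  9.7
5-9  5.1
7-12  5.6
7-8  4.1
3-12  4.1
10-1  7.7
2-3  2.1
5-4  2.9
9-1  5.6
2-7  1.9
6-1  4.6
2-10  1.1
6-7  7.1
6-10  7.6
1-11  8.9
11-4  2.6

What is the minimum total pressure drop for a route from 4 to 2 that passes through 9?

6.9 kPa

Best 4 to 9: 4–9 costing 3.6
Best 9 to 2: 9–10–2 costing 3.3
Total via 9: 3.6 + 3.3 = 6.9 kPa.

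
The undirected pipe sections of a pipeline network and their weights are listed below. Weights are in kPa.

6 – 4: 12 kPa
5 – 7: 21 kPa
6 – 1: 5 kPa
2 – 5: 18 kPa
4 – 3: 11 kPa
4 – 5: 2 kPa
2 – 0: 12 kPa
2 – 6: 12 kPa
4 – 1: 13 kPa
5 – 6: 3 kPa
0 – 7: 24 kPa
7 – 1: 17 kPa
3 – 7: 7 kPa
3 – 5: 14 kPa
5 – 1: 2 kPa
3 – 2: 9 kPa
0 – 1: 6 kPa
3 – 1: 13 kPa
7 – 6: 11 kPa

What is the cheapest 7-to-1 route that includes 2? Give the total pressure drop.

Shortest 7→2: 7 → 3 → 2 = 16
Shortest 2→1: 2 → 6 → 1 = 17
Total via 2: 16 + 17 = 33 kPa.

33 kPa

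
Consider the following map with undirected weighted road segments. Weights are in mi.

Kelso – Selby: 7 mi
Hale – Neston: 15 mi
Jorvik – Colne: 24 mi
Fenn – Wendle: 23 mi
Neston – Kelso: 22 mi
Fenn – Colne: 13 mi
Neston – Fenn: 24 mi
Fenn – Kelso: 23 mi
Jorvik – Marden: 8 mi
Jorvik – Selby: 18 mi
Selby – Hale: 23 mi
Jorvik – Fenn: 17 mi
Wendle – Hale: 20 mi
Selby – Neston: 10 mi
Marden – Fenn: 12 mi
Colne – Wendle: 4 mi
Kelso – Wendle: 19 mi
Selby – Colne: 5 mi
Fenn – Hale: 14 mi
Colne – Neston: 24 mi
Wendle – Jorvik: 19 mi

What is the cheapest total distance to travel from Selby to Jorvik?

Running Dijkstra from Selby:
Selby: 0
Colne: 5  (via Selby)
Kelso: 7  (via Selby)
Wendle: 9  (via Colne)
Neston: 10  (via Selby)
Jorvik: 18  (via Selby)
Shortest route: Selby–Jorvik = 18 mi.

18 mi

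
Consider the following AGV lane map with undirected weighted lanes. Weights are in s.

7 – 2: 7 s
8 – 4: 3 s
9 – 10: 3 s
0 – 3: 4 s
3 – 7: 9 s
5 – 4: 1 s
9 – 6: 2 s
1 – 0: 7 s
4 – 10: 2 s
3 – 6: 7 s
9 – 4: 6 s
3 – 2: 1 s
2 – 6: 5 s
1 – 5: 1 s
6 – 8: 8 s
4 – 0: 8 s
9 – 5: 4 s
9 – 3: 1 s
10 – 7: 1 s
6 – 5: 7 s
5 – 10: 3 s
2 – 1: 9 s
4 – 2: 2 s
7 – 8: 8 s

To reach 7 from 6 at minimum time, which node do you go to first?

Candidate routes:
6–9–5–10–7: 2+4+3+1 = 10
6–9–5–4–10–7: 2+4+1+2+1 = 10
6–9–10–7: 2+3+1 = 6
6–9–3–2–4–10–7: 2+1+1+2+2+1 = 9
Cheapest is 6–9–10–7 at 6 s.
So from 6 the first move is to 9.

9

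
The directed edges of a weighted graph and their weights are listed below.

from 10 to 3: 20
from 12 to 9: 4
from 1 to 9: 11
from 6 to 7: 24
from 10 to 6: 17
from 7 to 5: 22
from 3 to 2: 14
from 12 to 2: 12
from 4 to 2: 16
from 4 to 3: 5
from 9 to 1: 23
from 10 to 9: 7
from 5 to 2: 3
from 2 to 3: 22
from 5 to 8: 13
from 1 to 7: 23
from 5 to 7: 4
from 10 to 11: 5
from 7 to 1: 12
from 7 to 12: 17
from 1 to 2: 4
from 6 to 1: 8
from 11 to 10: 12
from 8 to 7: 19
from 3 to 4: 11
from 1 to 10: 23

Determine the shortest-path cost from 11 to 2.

Candidate routes:
11 → 10 → 9 → 1 → 2: 12+7+23+4 = 46
11 → 10 → 3 → 2: 12+20+14 = 46
11 → 10 → 6 → 1 → 2: 12+17+8+4 = 41
Cheapest is 11 → 10 → 6 → 1 → 2 at 41.

41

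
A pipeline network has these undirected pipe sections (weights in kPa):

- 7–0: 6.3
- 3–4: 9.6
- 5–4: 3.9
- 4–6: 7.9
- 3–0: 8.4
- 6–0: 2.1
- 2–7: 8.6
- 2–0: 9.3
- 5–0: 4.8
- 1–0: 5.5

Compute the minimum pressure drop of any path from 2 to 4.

Enumerating some paths:
2 - 7 - 0 - 5 - 4: 8.6+6.3+4.8+3.9 = 23.6
2 - 7 - 0 - 6 - 4: 8.6+6.3+2.1+7.9 = 24.9
2 - 0 - 6 - 4: 9.3+2.1+7.9 = 19.3
2 - 0 - 5 - 4: 9.3+4.8+3.9 = 18
The minimum is 18 kPa via 2 - 0 - 5 - 4.

18 kPa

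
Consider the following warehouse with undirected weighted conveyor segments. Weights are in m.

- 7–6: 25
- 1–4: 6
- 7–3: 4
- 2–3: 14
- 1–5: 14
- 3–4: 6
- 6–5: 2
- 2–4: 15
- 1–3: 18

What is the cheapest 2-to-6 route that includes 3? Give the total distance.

42 m

Shortest 2→3: 2–3 = 14
Best 3 to 6: 3–4–1–5–6 costing 28
Total via 3: 14 + 28 = 42 m.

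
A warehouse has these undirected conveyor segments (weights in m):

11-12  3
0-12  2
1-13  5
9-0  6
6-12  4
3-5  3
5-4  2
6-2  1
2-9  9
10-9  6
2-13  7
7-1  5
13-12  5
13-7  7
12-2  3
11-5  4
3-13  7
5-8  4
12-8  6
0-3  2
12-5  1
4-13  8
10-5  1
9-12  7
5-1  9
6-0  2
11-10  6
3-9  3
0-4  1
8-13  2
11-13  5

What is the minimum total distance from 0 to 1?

12 m

Candidate routes:
0 → 4 → 5 → 8 → 13 → 1: 1+2+4+2+5 = 14
0 → 4 → 5 → 1: 1+2+9 = 12
0 → 4 → 5 → 12 → 13 → 1: 1+2+1+5+5 = 14
The minimum is 12 m via 0 → 4 → 5 → 1.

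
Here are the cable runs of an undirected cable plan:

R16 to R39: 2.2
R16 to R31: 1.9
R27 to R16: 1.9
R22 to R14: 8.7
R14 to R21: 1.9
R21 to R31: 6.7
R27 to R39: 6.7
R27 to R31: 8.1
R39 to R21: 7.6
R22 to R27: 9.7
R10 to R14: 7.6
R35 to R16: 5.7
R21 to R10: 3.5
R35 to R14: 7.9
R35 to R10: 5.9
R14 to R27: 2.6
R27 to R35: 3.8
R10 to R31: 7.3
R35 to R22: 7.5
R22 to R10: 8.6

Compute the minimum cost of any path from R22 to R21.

Compare a few routes:
R22–R14–R21: 8.7+1.9 = 10.6
R22–R35–R27–R14–R21: 7.5+3.8+2.6+1.9 = 15.8
R22–R27–R14–R21: 9.7+2.6+1.9 = 14.2
R22–R10–R21: 8.6+3.5 = 12.1
Cheapest is R22–R14–R21 at 10.6.

10.6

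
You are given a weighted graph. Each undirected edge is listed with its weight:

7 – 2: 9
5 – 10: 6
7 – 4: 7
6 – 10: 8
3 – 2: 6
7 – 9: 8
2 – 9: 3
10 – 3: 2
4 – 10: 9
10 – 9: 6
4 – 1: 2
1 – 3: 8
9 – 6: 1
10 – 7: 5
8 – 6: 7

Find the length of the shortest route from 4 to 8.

Enumerating some paths:
4 - 7 - 9 - 6 - 8: 7+8+1+7 = 23
4 - 10 - 6 - 8: 9+8+7 = 24
Cheapest is 4 - 7 - 9 - 6 - 8 at 23.

23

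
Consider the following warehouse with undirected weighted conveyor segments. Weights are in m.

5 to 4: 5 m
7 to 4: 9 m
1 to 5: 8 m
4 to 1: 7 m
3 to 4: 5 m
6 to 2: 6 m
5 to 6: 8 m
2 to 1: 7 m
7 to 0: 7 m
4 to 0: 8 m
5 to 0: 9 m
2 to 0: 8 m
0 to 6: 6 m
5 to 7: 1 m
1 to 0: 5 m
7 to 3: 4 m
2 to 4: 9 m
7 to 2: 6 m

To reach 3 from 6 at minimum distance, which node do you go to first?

Compare a few routes:
6–5–7–3: 8+1+4 = 13
6–0–7–3: 6+7+4 = 17
6–2–7–3: 6+6+4 = 16
Cheapest is 6–5–7–3 at 13 m.
So from 6 the first move is to 5.

5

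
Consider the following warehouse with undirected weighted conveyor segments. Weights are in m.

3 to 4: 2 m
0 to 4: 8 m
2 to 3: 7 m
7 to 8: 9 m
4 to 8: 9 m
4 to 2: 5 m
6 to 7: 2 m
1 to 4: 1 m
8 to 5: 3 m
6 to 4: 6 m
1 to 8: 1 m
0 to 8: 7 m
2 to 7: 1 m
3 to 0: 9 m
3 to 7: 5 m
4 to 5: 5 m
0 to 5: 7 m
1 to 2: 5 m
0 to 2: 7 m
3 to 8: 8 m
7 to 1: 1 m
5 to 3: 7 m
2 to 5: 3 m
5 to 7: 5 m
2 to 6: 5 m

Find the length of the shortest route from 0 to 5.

Compare a few routes:
0 → 2 → 5: 7+3 = 10
0 → 5: 7 = 7
0 → 8 → 5: 7+3 = 10
Cheapest is 0 → 5 at 7 m.

7 m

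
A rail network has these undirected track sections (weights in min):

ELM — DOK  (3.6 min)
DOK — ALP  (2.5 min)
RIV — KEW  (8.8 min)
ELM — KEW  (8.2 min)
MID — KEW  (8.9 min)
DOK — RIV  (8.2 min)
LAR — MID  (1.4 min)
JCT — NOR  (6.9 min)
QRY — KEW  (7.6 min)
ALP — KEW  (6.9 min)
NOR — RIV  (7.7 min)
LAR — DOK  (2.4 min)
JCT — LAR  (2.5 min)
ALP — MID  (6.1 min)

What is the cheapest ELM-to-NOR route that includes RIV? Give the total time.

19.5 min

Shortest ELM→RIV: ELM → DOK → RIV = 11.8
Shortest RIV→NOR: RIV → NOR = 7.7
Total via RIV: 11.8 + 7.7 = 19.5 min.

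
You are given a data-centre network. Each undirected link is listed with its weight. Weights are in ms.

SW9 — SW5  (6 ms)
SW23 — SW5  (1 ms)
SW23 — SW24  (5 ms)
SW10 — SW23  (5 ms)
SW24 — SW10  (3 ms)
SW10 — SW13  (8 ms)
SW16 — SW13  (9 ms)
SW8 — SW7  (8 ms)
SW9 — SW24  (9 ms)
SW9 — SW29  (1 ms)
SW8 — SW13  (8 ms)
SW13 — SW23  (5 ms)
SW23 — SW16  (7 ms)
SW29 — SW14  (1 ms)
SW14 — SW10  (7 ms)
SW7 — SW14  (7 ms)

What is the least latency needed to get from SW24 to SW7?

17 ms

Candidate routes:
SW24 → SW23 → SW10 → SW14 → SW7: 5+5+7+7 = 24
SW24 → SW9 → SW29 → SW14 → SW7: 9+1+1+7 = 18
SW24 → SW10 → SW14 → SW7: 3+7+7 = 17
SW24 → SW23 → SW5 → SW9 → SW29 → SW14 → SW7: 5+1+6+1+1+7 = 21
Cheapest is SW24 → SW10 → SW14 → SW7 at 17 ms.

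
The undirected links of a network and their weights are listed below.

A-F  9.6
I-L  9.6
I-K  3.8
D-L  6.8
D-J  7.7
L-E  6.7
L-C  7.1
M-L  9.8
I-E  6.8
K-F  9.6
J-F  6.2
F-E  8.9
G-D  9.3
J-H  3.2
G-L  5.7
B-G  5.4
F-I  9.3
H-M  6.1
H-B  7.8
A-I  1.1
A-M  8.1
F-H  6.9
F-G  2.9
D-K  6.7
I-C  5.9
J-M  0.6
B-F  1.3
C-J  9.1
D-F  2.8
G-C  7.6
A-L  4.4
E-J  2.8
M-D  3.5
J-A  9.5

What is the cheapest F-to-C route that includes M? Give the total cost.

Shortest F→M: F–D–M = 6.3
Shortest M→C: M–J–C = 9.7
Total via M: 6.3 + 9.7 = 16.

16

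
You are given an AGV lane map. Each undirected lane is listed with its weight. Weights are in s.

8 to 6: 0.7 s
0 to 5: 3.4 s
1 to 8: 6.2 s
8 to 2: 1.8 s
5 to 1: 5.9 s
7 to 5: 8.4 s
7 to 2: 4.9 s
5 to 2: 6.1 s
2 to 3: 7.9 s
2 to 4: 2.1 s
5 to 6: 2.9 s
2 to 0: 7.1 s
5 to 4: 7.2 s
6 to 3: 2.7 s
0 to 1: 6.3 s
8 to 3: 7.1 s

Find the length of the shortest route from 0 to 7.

Shortest distances from 0:
0: 0
5: 3.4  (via 0)
1: 6.3  (via 0)
6: 6.3  (via 5)
8: 7  (via 6)
2: 7.1  (via 0)
3: 9  (via 6)
4: 9.2  (via 2)
7: 11.8  (via 5)
Shortest route: 0 → 5 → 7 = 11.8 s.

11.8 s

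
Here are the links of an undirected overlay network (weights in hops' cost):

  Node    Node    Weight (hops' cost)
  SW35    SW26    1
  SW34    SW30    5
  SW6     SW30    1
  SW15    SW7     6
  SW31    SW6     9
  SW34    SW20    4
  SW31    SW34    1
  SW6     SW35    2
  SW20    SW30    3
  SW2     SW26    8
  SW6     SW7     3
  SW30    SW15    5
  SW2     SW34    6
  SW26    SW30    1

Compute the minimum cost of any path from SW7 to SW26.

5 hops' cost

Enumerating some paths:
SW7–SW15–SW30–SW26: 6+5+1 = 12
SW7–SW6–SW35–SW26: 3+2+1 = 6
SW7–SW6–SW30–SW26: 3+1+1 = 5
Cheapest is SW7–SW6–SW30–SW26 at 5 hops' cost.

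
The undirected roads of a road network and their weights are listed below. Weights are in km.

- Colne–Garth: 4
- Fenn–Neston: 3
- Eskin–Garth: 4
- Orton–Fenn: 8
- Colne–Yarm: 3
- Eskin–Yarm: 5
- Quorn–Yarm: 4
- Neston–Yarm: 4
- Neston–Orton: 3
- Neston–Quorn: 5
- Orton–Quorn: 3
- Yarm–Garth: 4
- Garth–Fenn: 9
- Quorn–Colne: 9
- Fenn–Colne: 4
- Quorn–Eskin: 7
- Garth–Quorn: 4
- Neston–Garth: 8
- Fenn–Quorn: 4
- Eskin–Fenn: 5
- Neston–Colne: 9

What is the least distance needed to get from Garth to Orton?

Enumerating some paths:
Garth → Neston → Orton: 8+3 = 11
Garth → Yarm → Quorn → Orton: 4+4+3 = 11
Garth → Quorn → Orton: 4+3 = 7
Cheapest is Garth → Quorn → Orton at 7 km.

7 km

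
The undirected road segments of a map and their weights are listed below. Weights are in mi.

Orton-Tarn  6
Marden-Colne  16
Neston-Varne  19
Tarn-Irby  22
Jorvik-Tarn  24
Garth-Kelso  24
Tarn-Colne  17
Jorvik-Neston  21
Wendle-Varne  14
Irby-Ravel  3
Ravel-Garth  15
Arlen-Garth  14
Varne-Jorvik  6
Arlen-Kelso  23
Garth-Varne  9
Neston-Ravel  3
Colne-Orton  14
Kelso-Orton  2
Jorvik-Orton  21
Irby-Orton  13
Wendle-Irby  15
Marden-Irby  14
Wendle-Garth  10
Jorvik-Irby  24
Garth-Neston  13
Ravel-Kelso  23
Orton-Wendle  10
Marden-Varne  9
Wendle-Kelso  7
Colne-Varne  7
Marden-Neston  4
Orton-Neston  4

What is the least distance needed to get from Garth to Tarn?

Enumerating some paths:
Garth–Ravel–Neston–Orton–Tarn: 15+3+4+6 = 28
Garth–Neston–Orton–Tarn: 13+4+6 = 23
Garth–Wendle–Orton–Tarn: 10+10+6 = 26
Garth–Wendle–Kelso–Orton–Tarn: 10+7+2+6 = 25
Cheapest is Garth–Neston–Orton–Tarn at 23 mi.

23 mi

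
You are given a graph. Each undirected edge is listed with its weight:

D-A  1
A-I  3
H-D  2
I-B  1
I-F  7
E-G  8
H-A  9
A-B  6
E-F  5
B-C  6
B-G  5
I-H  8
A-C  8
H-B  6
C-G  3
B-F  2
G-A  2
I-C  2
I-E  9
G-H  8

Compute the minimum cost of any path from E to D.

11

Settle nodes by increasing distance from E:
E: 0
F: 5  (via E)
B: 7  (via F)
G: 8  (via E)
I: 8  (via B)
A: 10  (via G)
C: 10  (via I)
D: 11  (via A)
Shortest route: E → G → A → D = 11.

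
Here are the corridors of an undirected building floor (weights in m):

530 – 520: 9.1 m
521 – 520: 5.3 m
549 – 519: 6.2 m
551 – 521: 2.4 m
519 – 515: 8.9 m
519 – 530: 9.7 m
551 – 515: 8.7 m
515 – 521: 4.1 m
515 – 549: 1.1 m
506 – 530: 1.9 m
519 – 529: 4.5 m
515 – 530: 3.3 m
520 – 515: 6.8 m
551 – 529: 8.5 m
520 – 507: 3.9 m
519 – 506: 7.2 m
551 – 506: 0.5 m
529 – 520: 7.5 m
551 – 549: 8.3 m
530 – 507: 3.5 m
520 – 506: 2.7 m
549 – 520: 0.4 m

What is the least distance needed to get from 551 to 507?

5.9 m

Shortest distances from 551:
551: 0
506: 0.5  (via 551)
521: 2.4  (via 551)
530: 2.4  (via 506)
520: 3.2  (via 506)
549: 3.6  (via 520)
515: 4.7  (via 549)
507: 5.9  (via 530)
Shortest route: 551 → 506 → 530 → 507 = 5.9 m.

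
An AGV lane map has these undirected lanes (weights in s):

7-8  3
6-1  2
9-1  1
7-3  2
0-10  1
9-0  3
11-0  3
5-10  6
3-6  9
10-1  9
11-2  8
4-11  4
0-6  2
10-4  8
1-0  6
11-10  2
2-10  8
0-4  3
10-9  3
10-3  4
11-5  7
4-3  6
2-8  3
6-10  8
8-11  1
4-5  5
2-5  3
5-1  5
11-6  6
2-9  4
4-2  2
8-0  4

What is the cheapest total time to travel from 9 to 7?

Running Dijkstra from 9:
9: 0
1: 1  (via 9)
0: 3  (via 9)
6: 3  (via 1)
10: 3  (via 9)
2: 4  (via 9)
11: 5  (via 10)
4: 6  (via 0)
5: 6  (via 1)
8: 6  (via 11)
3: 7  (via 10)
7: 9  (via 8)
Shortest route: 9–10–11–8–7 = 9 s.

9 s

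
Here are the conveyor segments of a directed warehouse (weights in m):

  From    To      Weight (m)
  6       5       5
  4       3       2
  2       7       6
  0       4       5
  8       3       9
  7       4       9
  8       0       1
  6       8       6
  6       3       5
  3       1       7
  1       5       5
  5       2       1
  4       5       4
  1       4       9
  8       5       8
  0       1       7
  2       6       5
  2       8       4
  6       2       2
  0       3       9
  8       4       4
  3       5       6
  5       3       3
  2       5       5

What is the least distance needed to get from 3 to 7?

Enumerating some paths:
3 - 5 - 2 - 7: 6+1+6 = 13
3 - 1 - 5 - 2 - 7: 7+5+1+6 = 19
Cheapest is 3 - 5 - 2 - 7 at 13 m.

13 m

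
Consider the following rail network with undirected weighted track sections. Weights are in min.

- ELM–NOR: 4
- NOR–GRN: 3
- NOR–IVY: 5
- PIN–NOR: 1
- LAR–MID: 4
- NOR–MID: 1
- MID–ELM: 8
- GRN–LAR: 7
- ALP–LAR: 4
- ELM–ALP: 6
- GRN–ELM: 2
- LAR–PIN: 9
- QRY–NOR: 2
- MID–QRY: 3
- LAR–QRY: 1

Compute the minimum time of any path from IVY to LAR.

Settle nodes by increasing distance from IVY:
IVY: 0
NOR: 5  (via IVY)
MID: 6  (via NOR)
PIN: 6  (via NOR)
QRY: 7  (via NOR)
LAR: 8  (via QRY)
Shortest route: IVY–NOR–QRY–LAR = 8 min.

8 min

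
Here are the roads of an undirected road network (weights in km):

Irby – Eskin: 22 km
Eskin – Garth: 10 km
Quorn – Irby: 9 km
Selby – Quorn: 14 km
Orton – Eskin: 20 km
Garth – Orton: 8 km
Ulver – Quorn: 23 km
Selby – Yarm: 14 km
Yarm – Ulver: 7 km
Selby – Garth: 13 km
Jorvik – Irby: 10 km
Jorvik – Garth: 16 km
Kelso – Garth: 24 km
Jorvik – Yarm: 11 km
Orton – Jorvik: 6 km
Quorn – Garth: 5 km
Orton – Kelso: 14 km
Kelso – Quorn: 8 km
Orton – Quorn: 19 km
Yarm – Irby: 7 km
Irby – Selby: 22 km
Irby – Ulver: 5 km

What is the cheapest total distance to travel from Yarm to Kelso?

Settle nodes by increasing distance from Yarm:
Yarm: 0
Ulver: 7  (via Yarm)
Irby: 7  (via Yarm)
Jorvik: 11  (via Yarm)
Selby: 14  (via Yarm)
Quorn: 16  (via Irby)
Orton: 17  (via Jorvik)
Garth: 21  (via Quorn)
Kelso: 24  (via Quorn)
Shortest route: Yarm–Irby–Quorn–Kelso = 24 km.

24 km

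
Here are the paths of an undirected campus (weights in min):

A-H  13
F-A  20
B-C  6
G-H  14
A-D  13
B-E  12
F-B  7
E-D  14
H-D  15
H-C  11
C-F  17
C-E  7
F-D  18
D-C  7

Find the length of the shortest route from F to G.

38 min

Settle nodes by increasing distance from F:
F: 0
B: 7  (via F)
C: 13  (via B)
D: 18  (via F)
E: 19  (via B)
A: 20  (via F)
H: 24  (via C)
G: 38  (via H)
Shortest route: F → B → C → H → G = 38 min.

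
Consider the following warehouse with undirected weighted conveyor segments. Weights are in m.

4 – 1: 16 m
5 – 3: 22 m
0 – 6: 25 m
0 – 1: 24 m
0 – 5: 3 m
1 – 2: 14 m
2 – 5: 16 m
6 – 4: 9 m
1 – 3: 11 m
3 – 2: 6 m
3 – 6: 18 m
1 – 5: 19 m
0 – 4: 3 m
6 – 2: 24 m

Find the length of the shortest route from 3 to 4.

Shortest distances from 3:
3: 0
2: 6  (via 3)
1: 11  (via 3)
6: 18  (via 3)
5: 22  (via 3)
0: 25  (via 5)
4: 27  (via 1)
Shortest route: 3–1–4 = 27 m.

27 m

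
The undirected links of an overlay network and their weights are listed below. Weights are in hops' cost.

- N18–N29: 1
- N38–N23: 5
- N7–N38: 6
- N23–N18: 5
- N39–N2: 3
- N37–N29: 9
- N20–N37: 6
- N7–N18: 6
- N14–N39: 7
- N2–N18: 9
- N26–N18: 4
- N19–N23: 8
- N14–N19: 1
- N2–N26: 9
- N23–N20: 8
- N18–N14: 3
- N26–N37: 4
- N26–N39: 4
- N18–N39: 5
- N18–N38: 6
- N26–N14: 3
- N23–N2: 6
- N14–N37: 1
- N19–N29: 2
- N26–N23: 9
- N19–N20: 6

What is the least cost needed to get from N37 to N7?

10 hops' cost

Enumerating some paths:
N37 → N14 → N26 → N18 → N7: 1+3+4+6 = 14
N37 → N14 → N19 → N29 → N18 → N7: 1+1+2+1+6 = 11
N37 → N26 → N18 → N7: 4+4+6 = 14
N37 → N14 → N18 → N7: 1+3+6 = 10
Cheapest is N37 → N14 → N18 → N7 at 10 hops' cost.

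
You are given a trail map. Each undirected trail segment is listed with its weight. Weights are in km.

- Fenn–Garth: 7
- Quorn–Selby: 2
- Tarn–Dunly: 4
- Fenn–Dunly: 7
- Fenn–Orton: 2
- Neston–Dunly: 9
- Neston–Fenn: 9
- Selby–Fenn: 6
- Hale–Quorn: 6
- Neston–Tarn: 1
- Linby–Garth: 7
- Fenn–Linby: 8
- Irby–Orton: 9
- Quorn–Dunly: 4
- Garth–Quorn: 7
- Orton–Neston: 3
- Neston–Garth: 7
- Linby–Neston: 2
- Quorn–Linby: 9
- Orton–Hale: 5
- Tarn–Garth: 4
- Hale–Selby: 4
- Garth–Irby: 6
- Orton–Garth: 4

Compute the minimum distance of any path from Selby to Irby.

15 km

Candidate routes:
Selby - Quorn - Garth - Irby: 2+7+6 = 15
Selby - Fenn - Orton - Garth - Irby: 6+2+4+6 = 18
Selby - Fenn - Orton - Irby: 6+2+9 = 17
The minimum is 15 km via Selby - Quorn - Garth - Irby.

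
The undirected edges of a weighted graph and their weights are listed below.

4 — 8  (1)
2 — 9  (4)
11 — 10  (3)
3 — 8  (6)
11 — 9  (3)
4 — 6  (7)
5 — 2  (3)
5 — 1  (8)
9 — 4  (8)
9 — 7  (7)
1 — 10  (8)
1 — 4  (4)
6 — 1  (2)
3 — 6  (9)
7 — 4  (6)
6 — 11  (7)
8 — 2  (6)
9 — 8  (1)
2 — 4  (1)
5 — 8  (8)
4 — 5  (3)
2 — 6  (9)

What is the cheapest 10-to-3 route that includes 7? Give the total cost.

Shortest 10→7: 10–11–9–7 = 13
Best 7 to 3: 7–4–8–3 costing 13
Total via 7: 13 + 13 = 26.

26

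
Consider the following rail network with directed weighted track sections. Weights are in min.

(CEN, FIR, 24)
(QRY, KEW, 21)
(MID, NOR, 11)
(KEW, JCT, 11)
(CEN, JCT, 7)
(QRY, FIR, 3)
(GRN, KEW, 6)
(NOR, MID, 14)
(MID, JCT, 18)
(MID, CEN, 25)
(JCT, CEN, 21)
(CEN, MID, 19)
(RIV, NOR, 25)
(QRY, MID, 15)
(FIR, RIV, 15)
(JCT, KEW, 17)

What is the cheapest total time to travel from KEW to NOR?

Settle nodes by increasing distance from KEW:
KEW: 0
JCT: 11  (via KEW)
CEN: 32  (via JCT)
MID: 51  (via CEN)
FIR: 56  (via CEN)
NOR: 62  (via MID)
Shortest route: KEW–JCT–CEN–MID–NOR = 62 min.

62 min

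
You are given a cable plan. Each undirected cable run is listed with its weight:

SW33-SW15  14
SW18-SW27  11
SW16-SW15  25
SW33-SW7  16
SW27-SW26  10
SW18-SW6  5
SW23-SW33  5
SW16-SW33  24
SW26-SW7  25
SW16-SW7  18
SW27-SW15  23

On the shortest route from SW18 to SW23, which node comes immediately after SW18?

SW27

Compare a few routes:
SW18–SW27–SW15–SW16–SW33–SW23: 11+23+25+24+5 = 88
SW18–SW27–SW26–SW7–SW33–SW23: 11+10+25+16+5 = 67
SW18–SW27–SW15–SW33–SW23: 11+23+14+5 = 53
Cheapest is SW18–SW27–SW15–SW33–SW23 at 53.
So from SW18 the first move is to SW27.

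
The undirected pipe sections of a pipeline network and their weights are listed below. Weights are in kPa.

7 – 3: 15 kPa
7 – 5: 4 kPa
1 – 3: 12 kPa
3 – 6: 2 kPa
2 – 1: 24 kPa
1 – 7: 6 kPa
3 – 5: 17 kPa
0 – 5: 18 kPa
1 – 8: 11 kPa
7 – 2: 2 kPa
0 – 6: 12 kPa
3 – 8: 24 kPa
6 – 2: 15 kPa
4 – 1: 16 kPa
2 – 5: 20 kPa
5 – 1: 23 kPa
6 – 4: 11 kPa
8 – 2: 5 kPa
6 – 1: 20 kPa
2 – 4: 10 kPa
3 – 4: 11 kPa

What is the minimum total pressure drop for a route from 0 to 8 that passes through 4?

Best 0 to 4: 0–6–4 costing 23
Shortest 4→8: 4–2–8 = 15
Total via 4: 23 + 15 = 38 kPa.

38 kPa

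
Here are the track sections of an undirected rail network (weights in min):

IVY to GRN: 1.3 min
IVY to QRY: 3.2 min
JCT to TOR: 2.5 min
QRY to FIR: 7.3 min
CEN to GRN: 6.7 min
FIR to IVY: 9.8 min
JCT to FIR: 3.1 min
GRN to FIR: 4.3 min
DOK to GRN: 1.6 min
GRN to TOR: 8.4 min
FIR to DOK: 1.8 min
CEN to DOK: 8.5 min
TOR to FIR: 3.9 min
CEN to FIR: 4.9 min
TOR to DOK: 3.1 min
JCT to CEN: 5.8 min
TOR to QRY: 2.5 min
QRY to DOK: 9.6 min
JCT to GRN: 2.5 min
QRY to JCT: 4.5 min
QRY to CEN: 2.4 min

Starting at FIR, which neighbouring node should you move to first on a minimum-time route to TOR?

Candidate routes:
FIR - DOK - TOR: 1.8+3.1 = 4.9
FIR - TOR: 3.9 = 3.9
The minimum is 3.9 min via FIR - TOR.
So from FIR the first move is to TOR.

TOR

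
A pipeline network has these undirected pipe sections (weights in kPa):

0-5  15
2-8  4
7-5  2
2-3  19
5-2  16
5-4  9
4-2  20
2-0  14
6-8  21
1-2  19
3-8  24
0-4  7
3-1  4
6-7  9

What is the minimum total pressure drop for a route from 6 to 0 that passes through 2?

39 kPa

Shortest 6→2: 6 → 8 → 2 = 25
Shortest 2→0: 2 → 0 = 14
Total via 2: 25 + 14 = 39 kPa.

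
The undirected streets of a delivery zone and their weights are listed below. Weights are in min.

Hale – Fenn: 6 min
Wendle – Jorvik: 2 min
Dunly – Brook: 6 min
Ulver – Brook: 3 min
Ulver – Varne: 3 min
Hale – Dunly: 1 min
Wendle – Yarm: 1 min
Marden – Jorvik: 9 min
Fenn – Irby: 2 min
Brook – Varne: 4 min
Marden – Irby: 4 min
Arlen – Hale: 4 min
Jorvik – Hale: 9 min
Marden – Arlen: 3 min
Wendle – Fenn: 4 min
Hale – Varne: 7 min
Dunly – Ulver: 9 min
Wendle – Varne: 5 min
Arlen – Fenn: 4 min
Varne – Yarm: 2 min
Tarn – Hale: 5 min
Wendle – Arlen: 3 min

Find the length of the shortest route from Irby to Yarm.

Enumerating some paths:
Irby → Fenn → Arlen → Wendle → Yarm: 2+4+3+1 = 10
Irby → Fenn → Wendle → Yarm: 2+4+1 = 7
The minimum is 7 min via Irby → Fenn → Wendle → Yarm.

7 min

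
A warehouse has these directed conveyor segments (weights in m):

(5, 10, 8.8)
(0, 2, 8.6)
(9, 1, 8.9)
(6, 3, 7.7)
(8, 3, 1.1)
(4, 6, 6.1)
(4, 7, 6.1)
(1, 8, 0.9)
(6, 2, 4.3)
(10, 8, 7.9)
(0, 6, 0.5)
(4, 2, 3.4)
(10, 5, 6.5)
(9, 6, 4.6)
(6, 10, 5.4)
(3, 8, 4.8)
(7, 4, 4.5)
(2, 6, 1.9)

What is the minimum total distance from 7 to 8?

Settle nodes by increasing distance from 7:
7: 0
4: 4.5  (via 7)
2: 7.9  (via 4)
6: 9.8  (via 2)
10: 15.2  (via 6)
3: 17.5  (via 6)
5: 21.7  (via 10)
8: 22.3  (via 3)
Shortest route: 7–4–2–6–3–8 = 22.3 m.

22.3 m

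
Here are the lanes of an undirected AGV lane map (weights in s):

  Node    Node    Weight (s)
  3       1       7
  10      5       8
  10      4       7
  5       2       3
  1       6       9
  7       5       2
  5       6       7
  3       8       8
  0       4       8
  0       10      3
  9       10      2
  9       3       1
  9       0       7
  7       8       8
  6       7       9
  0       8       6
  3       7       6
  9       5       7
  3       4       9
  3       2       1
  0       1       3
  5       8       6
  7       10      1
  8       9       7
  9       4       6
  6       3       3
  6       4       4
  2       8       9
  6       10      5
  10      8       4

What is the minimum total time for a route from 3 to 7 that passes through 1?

Best 3 to 1: 3 → 1 costing 7
Best 1 to 7: 1 → 0 → 10 → 7 costing 7
Total via 1: 7 + 7 = 14 s.

14 s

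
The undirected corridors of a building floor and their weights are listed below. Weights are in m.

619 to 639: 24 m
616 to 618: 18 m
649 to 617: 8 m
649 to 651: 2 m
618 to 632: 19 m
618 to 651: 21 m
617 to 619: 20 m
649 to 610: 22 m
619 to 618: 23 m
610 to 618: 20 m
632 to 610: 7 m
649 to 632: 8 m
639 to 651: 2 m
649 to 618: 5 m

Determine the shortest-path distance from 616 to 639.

27 m

Settle nodes by increasing distance from 616:
616: 0
618: 18  (via 616)
649: 23  (via 618)
651: 25  (via 649)
639: 27  (via 651)
Shortest route: 616 → 618 → 649 → 651 → 639 = 27 m.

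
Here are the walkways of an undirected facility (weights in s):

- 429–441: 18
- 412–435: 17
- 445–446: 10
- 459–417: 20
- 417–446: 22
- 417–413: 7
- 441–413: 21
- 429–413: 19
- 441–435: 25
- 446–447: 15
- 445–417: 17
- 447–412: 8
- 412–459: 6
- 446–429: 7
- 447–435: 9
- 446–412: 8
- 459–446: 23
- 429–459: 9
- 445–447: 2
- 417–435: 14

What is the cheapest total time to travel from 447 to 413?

26 s

Settle nodes by increasing distance from 447:
447: 0
445: 2  (via 447)
412: 8  (via 447)
435: 9  (via 447)
446: 12  (via 445)
459: 14  (via 412)
429: 19  (via 446)
417: 19  (via 445)
413: 26  (via 417)
Shortest route: 447 → 445 → 417 → 413 = 26 s.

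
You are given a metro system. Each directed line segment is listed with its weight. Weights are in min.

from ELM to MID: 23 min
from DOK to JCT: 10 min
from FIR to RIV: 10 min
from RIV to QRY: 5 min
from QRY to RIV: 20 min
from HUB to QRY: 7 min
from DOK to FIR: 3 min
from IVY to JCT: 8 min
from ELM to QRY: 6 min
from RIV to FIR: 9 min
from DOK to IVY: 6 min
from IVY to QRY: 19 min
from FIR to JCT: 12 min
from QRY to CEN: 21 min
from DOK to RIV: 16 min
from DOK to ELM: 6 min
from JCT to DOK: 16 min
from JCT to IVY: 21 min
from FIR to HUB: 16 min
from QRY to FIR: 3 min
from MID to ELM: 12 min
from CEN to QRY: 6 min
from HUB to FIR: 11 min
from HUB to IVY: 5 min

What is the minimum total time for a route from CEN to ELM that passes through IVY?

Best CEN to IVY: CEN → QRY → FIR → HUB → IVY costing 30
Best IVY to ELM: IVY → JCT → DOK → ELM costing 30
Total via IVY: 30 + 30 = 60 min.

60 min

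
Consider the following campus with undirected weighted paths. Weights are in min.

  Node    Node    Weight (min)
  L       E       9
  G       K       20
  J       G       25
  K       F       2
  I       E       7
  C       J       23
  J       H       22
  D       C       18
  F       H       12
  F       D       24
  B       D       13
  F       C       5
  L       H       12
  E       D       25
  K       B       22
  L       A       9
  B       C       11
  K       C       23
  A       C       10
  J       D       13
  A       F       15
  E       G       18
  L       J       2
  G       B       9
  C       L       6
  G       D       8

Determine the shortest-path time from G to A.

Running Dijkstra from G:
G: 0
D: 8  (via G)
B: 9  (via G)
E: 18  (via G)
C: 20  (via B)
K: 20  (via G)
J: 21  (via D)
F: 22  (via K)
L: 23  (via J)
I: 25  (via E)
A: 30  (via C)
Shortest route: G–B–C–A = 30 min.

30 min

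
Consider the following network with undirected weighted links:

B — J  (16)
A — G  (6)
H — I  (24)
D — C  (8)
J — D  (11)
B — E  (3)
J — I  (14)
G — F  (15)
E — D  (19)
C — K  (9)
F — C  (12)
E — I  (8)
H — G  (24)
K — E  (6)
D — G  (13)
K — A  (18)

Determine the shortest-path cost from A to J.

Settle nodes by increasing distance from A:
A: 0
G: 6  (via A)
K: 18  (via A)
D: 19  (via G)
F: 21  (via G)
E: 24  (via K)
B: 27  (via E)
C: 27  (via K)
H: 30  (via G)
J: 30  (via D)
Shortest route: A → G → D → J = 30.

30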